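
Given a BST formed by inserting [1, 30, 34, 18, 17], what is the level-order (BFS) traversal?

Tree insertion order: [1, 30, 34, 18, 17]
Tree (level-order array): [1, None, 30, 18, 34, 17]
BFS from the root, enqueuing left then right child of each popped node:
  queue [1] -> pop 1, enqueue [30], visited so far: [1]
  queue [30] -> pop 30, enqueue [18, 34], visited so far: [1, 30]
  queue [18, 34] -> pop 18, enqueue [17], visited so far: [1, 30, 18]
  queue [34, 17] -> pop 34, enqueue [none], visited so far: [1, 30, 18, 34]
  queue [17] -> pop 17, enqueue [none], visited so far: [1, 30, 18, 34, 17]
Result: [1, 30, 18, 34, 17]


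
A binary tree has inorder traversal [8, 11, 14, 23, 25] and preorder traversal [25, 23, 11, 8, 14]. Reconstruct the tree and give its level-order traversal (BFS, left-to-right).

Inorder:  [8, 11, 14, 23, 25]
Preorder: [25, 23, 11, 8, 14]
Algorithm: preorder visits root first, so consume preorder in order;
for each root, split the current inorder slice at that value into
left-subtree inorder and right-subtree inorder, then recurse.
Recursive splits:
  root=25; inorder splits into left=[8, 11, 14, 23], right=[]
  root=23; inorder splits into left=[8, 11, 14], right=[]
  root=11; inorder splits into left=[8], right=[14]
  root=8; inorder splits into left=[], right=[]
  root=14; inorder splits into left=[], right=[]
Reconstructed level-order: [25, 23, 11, 8, 14]


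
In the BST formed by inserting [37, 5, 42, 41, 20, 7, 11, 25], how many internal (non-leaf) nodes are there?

Tree built from: [37, 5, 42, 41, 20, 7, 11, 25]
Tree (level-order array): [37, 5, 42, None, 20, 41, None, 7, 25, None, None, None, 11]
Rule: An internal node has at least one child.
Per-node child counts:
  node 37: 2 child(ren)
  node 5: 1 child(ren)
  node 20: 2 child(ren)
  node 7: 1 child(ren)
  node 11: 0 child(ren)
  node 25: 0 child(ren)
  node 42: 1 child(ren)
  node 41: 0 child(ren)
Matching nodes: [37, 5, 20, 7, 42]
Count of internal (non-leaf) nodes: 5


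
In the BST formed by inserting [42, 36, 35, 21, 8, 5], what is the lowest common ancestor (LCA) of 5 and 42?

Tree insertion order: [42, 36, 35, 21, 8, 5]
Tree (level-order array): [42, 36, None, 35, None, 21, None, 8, None, 5]
In a BST, the LCA of p=5, q=42 is the first node v on the
root-to-leaf path with p <= v <= q (go left if both < v, right if both > v).
Walk from root:
  at 42: 5 <= 42 <= 42, this is the LCA
LCA = 42


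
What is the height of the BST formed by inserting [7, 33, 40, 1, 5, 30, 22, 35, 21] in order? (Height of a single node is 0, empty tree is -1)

Insertion order: [7, 33, 40, 1, 5, 30, 22, 35, 21]
Tree (level-order array): [7, 1, 33, None, 5, 30, 40, None, None, 22, None, 35, None, 21]
Compute height bottom-up (empty subtree = -1):
  height(5) = 1 + max(-1, -1) = 0
  height(1) = 1 + max(-1, 0) = 1
  height(21) = 1 + max(-1, -1) = 0
  height(22) = 1 + max(0, -1) = 1
  height(30) = 1 + max(1, -1) = 2
  height(35) = 1 + max(-1, -1) = 0
  height(40) = 1 + max(0, -1) = 1
  height(33) = 1 + max(2, 1) = 3
  height(7) = 1 + max(1, 3) = 4
Height = 4


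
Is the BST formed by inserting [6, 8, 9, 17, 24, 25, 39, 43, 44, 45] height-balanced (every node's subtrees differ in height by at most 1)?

Tree (level-order array): [6, None, 8, None, 9, None, 17, None, 24, None, 25, None, 39, None, 43, None, 44, None, 45]
Definition: a tree is height-balanced if, at every node, |h(left) - h(right)| <= 1 (empty subtree has height -1).
Bottom-up per-node check:
  node 45: h_left=-1, h_right=-1, diff=0 [OK], height=0
  node 44: h_left=-1, h_right=0, diff=1 [OK], height=1
  node 43: h_left=-1, h_right=1, diff=2 [FAIL (|-1-1|=2 > 1)], height=2
  node 39: h_left=-1, h_right=2, diff=3 [FAIL (|-1-2|=3 > 1)], height=3
  node 25: h_left=-1, h_right=3, diff=4 [FAIL (|-1-3|=4 > 1)], height=4
  node 24: h_left=-1, h_right=4, diff=5 [FAIL (|-1-4|=5 > 1)], height=5
  node 17: h_left=-1, h_right=5, diff=6 [FAIL (|-1-5|=6 > 1)], height=6
  node 9: h_left=-1, h_right=6, diff=7 [FAIL (|-1-6|=7 > 1)], height=7
  node 8: h_left=-1, h_right=7, diff=8 [FAIL (|-1-7|=8 > 1)], height=8
  node 6: h_left=-1, h_right=8, diff=9 [FAIL (|-1-8|=9 > 1)], height=9
Node 43 violates the condition: |-1 - 1| = 2 > 1.
Result: Not balanced


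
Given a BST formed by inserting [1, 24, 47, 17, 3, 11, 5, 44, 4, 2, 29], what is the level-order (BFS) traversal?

Tree insertion order: [1, 24, 47, 17, 3, 11, 5, 44, 4, 2, 29]
Tree (level-order array): [1, None, 24, 17, 47, 3, None, 44, None, 2, 11, 29, None, None, None, 5, None, None, None, 4]
BFS from the root, enqueuing left then right child of each popped node:
  queue [1] -> pop 1, enqueue [24], visited so far: [1]
  queue [24] -> pop 24, enqueue [17, 47], visited so far: [1, 24]
  queue [17, 47] -> pop 17, enqueue [3], visited so far: [1, 24, 17]
  queue [47, 3] -> pop 47, enqueue [44], visited so far: [1, 24, 17, 47]
  queue [3, 44] -> pop 3, enqueue [2, 11], visited so far: [1, 24, 17, 47, 3]
  queue [44, 2, 11] -> pop 44, enqueue [29], visited so far: [1, 24, 17, 47, 3, 44]
  queue [2, 11, 29] -> pop 2, enqueue [none], visited so far: [1, 24, 17, 47, 3, 44, 2]
  queue [11, 29] -> pop 11, enqueue [5], visited so far: [1, 24, 17, 47, 3, 44, 2, 11]
  queue [29, 5] -> pop 29, enqueue [none], visited so far: [1, 24, 17, 47, 3, 44, 2, 11, 29]
  queue [5] -> pop 5, enqueue [4], visited so far: [1, 24, 17, 47, 3, 44, 2, 11, 29, 5]
  queue [4] -> pop 4, enqueue [none], visited so far: [1, 24, 17, 47, 3, 44, 2, 11, 29, 5, 4]
Result: [1, 24, 17, 47, 3, 44, 2, 11, 29, 5, 4]


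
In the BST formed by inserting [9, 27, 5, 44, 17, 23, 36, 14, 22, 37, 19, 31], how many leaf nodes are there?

Tree built from: [9, 27, 5, 44, 17, 23, 36, 14, 22, 37, 19, 31]
Tree (level-order array): [9, 5, 27, None, None, 17, 44, 14, 23, 36, None, None, None, 22, None, 31, 37, 19]
Rule: A leaf has 0 children.
Per-node child counts:
  node 9: 2 child(ren)
  node 5: 0 child(ren)
  node 27: 2 child(ren)
  node 17: 2 child(ren)
  node 14: 0 child(ren)
  node 23: 1 child(ren)
  node 22: 1 child(ren)
  node 19: 0 child(ren)
  node 44: 1 child(ren)
  node 36: 2 child(ren)
  node 31: 0 child(ren)
  node 37: 0 child(ren)
Matching nodes: [5, 14, 19, 31, 37]
Count of leaf nodes: 5


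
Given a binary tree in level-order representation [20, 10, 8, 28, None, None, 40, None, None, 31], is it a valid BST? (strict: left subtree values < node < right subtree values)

Level-order array: [20, 10, 8, 28, None, None, 40, None, None, 31]
Validate using subtree bounds (lo, hi): at each node, require lo < value < hi,
then recurse left with hi=value and right with lo=value.
Preorder trace (stopping at first violation):
  at node 20 with bounds (-inf, +inf): OK
  at node 10 with bounds (-inf, 20): OK
  at node 28 with bounds (-inf, 10): VIOLATION
Node 28 violates its bound: not (-inf < 28 < 10).
Result: Not a valid BST


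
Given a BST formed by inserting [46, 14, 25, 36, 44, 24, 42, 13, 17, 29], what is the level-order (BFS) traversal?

Tree insertion order: [46, 14, 25, 36, 44, 24, 42, 13, 17, 29]
Tree (level-order array): [46, 14, None, 13, 25, None, None, 24, 36, 17, None, 29, 44, None, None, None, None, 42]
BFS from the root, enqueuing left then right child of each popped node:
  queue [46] -> pop 46, enqueue [14], visited so far: [46]
  queue [14] -> pop 14, enqueue [13, 25], visited so far: [46, 14]
  queue [13, 25] -> pop 13, enqueue [none], visited so far: [46, 14, 13]
  queue [25] -> pop 25, enqueue [24, 36], visited so far: [46, 14, 13, 25]
  queue [24, 36] -> pop 24, enqueue [17], visited so far: [46, 14, 13, 25, 24]
  queue [36, 17] -> pop 36, enqueue [29, 44], visited so far: [46, 14, 13, 25, 24, 36]
  queue [17, 29, 44] -> pop 17, enqueue [none], visited so far: [46, 14, 13, 25, 24, 36, 17]
  queue [29, 44] -> pop 29, enqueue [none], visited so far: [46, 14, 13, 25, 24, 36, 17, 29]
  queue [44] -> pop 44, enqueue [42], visited so far: [46, 14, 13, 25, 24, 36, 17, 29, 44]
  queue [42] -> pop 42, enqueue [none], visited so far: [46, 14, 13, 25, 24, 36, 17, 29, 44, 42]
Result: [46, 14, 13, 25, 24, 36, 17, 29, 44, 42]


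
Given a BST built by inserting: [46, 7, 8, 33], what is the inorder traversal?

Tree insertion order: [46, 7, 8, 33]
Tree (level-order array): [46, 7, None, None, 8, None, 33]
Inorder traversal: [7, 8, 33, 46]


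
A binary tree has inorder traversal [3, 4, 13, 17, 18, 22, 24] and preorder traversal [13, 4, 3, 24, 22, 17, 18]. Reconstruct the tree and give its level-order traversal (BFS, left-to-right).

Inorder:  [3, 4, 13, 17, 18, 22, 24]
Preorder: [13, 4, 3, 24, 22, 17, 18]
Algorithm: preorder visits root first, so consume preorder in order;
for each root, split the current inorder slice at that value into
left-subtree inorder and right-subtree inorder, then recurse.
Recursive splits:
  root=13; inorder splits into left=[3, 4], right=[17, 18, 22, 24]
  root=4; inorder splits into left=[3], right=[]
  root=3; inorder splits into left=[], right=[]
  root=24; inorder splits into left=[17, 18, 22], right=[]
  root=22; inorder splits into left=[17, 18], right=[]
  root=17; inorder splits into left=[], right=[18]
  root=18; inorder splits into left=[], right=[]
Reconstructed level-order: [13, 4, 24, 3, 22, 17, 18]


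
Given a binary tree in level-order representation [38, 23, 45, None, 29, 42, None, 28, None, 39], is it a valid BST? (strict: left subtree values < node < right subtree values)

Level-order array: [38, 23, 45, None, 29, 42, None, 28, None, 39]
Validate using subtree bounds (lo, hi): at each node, require lo < value < hi,
then recurse left with hi=value and right with lo=value.
Preorder trace (stopping at first violation):
  at node 38 with bounds (-inf, +inf): OK
  at node 23 with bounds (-inf, 38): OK
  at node 29 with bounds (23, 38): OK
  at node 28 with bounds (23, 29): OK
  at node 45 with bounds (38, +inf): OK
  at node 42 with bounds (38, 45): OK
  at node 39 with bounds (38, 42): OK
No violation found at any node.
Result: Valid BST


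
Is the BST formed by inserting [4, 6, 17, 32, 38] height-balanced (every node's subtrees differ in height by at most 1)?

Tree (level-order array): [4, None, 6, None, 17, None, 32, None, 38]
Definition: a tree is height-balanced if, at every node, |h(left) - h(right)| <= 1 (empty subtree has height -1).
Bottom-up per-node check:
  node 38: h_left=-1, h_right=-1, diff=0 [OK], height=0
  node 32: h_left=-1, h_right=0, diff=1 [OK], height=1
  node 17: h_left=-1, h_right=1, diff=2 [FAIL (|-1-1|=2 > 1)], height=2
  node 6: h_left=-1, h_right=2, diff=3 [FAIL (|-1-2|=3 > 1)], height=3
  node 4: h_left=-1, h_right=3, diff=4 [FAIL (|-1-3|=4 > 1)], height=4
Node 17 violates the condition: |-1 - 1| = 2 > 1.
Result: Not balanced


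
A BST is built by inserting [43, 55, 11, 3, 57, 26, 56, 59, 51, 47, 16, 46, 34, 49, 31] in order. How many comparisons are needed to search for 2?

Search path for 2: 43 -> 11 -> 3
Found: False
Comparisons: 3


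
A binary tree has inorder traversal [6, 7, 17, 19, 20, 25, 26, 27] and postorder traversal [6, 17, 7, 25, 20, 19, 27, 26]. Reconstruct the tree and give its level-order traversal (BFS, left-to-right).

Inorder:   [6, 7, 17, 19, 20, 25, 26, 27]
Postorder: [6, 17, 7, 25, 20, 19, 27, 26]
Algorithm: postorder visits root last, so walk postorder right-to-left;
each value is the root of the current inorder slice — split it at that
value, recurse on the right subtree first, then the left.
Recursive splits:
  root=26; inorder splits into left=[6, 7, 17, 19, 20, 25], right=[27]
  root=27; inorder splits into left=[], right=[]
  root=19; inorder splits into left=[6, 7, 17], right=[20, 25]
  root=20; inorder splits into left=[], right=[25]
  root=25; inorder splits into left=[], right=[]
  root=7; inorder splits into left=[6], right=[17]
  root=17; inorder splits into left=[], right=[]
  root=6; inorder splits into left=[], right=[]
Reconstructed level-order: [26, 19, 27, 7, 20, 6, 17, 25]


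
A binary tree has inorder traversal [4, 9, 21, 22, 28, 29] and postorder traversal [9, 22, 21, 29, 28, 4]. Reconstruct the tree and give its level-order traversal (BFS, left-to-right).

Inorder:   [4, 9, 21, 22, 28, 29]
Postorder: [9, 22, 21, 29, 28, 4]
Algorithm: postorder visits root last, so walk postorder right-to-left;
each value is the root of the current inorder slice — split it at that
value, recurse on the right subtree first, then the left.
Recursive splits:
  root=4; inorder splits into left=[], right=[9, 21, 22, 28, 29]
  root=28; inorder splits into left=[9, 21, 22], right=[29]
  root=29; inorder splits into left=[], right=[]
  root=21; inorder splits into left=[9], right=[22]
  root=22; inorder splits into left=[], right=[]
  root=9; inorder splits into left=[], right=[]
Reconstructed level-order: [4, 28, 21, 29, 9, 22]


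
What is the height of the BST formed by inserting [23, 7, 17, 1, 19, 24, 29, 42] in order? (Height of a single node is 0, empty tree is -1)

Insertion order: [23, 7, 17, 1, 19, 24, 29, 42]
Tree (level-order array): [23, 7, 24, 1, 17, None, 29, None, None, None, 19, None, 42]
Compute height bottom-up (empty subtree = -1):
  height(1) = 1 + max(-1, -1) = 0
  height(19) = 1 + max(-1, -1) = 0
  height(17) = 1 + max(-1, 0) = 1
  height(7) = 1 + max(0, 1) = 2
  height(42) = 1 + max(-1, -1) = 0
  height(29) = 1 + max(-1, 0) = 1
  height(24) = 1 + max(-1, 1) = 2
  height(23) = 1 + max(2, 2) = 3
Height = 3


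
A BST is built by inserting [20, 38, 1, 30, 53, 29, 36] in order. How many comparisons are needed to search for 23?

Search path for 23: 20 -> 38 -> 30 -> 29
Found: False
Comparisons: 4


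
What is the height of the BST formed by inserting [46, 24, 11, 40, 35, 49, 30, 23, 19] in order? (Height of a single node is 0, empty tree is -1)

Insertion order: [46, 24, 11, 40, 35, 49, 30, 23, 19]
Tree (level-order array): [46, 24, 49, 11, 40, None, None, None, 23, 35, None, 19, None, 30]
Compute height bottom-up (empty subtree = -1):
  height(19) = 1 + max(-1, -1) = 0
  height(23) = 1 + max(0, -1) = 1
  height(11) = 1 + max(-1, 1) = 2
  height(30) = 1 + max(-1, -1) = 0
  height(35) = 1 + max(0, -1) = 1
  height(40) = 1 + max(1, -1) = 2
  height(24) = 1 + max(2, 2) = 3
  height(49) = 1 + max(-1, -1) = 0
  height(46) = 1 + max(3, 0) = 4
Height = 4


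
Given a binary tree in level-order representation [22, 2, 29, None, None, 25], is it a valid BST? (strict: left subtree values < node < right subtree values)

Level-order array: [22, 2, 29, None, None, 25]
Validate using subtree bounds (lo, hi): at each node, require lo < value < hi,
then recurse left with hi=value and right with lo=value.
Preorder trace (stopping at first violation):
  at node 22 with bounds (-inf, +inf): OK
  at node 2 with bounds (-inf, 22): OK
  at node 29 with bounds (22, +inf): OK
  at node 25 with bounds (22, 29): OK
No violation found at any node.
Result: Valid BST


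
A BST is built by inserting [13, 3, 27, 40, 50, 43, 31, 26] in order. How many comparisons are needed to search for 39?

Search path for 39: 13 -> 27 -> 40 -> 31
Found: False
Comparisons: 4


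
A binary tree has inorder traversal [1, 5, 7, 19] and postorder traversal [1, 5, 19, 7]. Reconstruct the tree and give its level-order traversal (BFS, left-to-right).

Inorder:   [1, 5, 7, 19]
Postorder: [1, 5, 19, 7]
Algorithm: postorder visits root last, so walk postorder right-to-left;
each value is the root of the current inorder slice — split it at that
value, recurse on the right subtree first, then the left.
Recursive splits:
  root=7; inorder splits into left=[1, 5], right=[19]
  root=19; inorder splits into left=[], right=[]
  root=5; inorder splits into left=[1], right=[]
  root=1; inorder splits into left=[], right=[]
Reconstructed level-order: [7, 5, 19, 1]


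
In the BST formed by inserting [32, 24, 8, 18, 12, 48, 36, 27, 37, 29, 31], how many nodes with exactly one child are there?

Tree built from: [32, 24, 8, 18, 12, 48, 36, 27, 37, 29, 31]
Tree (level-order array): [32, 24, 48, 8, 27, 36, None, None, 18, None, 29, None, 37, 12, None, None, 31]
Rule: These are nodes with exactly 1 non-null child.
Per-node child counts:
  node 32: 2 child(ren)
  node 24: 2 child(ren)
  node 8: 1 child(ren)
  node 18: 1 child(ren)
  node 12: 0 child(ren)
  node 27: 1 child(ren)
  node 29: 1 child(ren)
  node 31: 0 child(ren)
  node 48: 1 child(ren)
  node 36: 1 child(ren)
  node 37: 0 child(ren)
Matching nodes: [8, 18, 27, 29, 48, 36]
Count of nodes with exactly one child: 6


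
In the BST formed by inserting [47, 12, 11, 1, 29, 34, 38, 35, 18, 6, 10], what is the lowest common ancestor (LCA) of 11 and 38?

Tree insertion order: [47, 12, 11, 1, 29, 34, 38, 35, 18, 6, 10]
Tree (level-order array): [47, 12, None, 11, 29, 1, None, 18, 34, None, 6, None, None, None, 38, None, 10, 35]
In a BST, the LCA of p=11, q=38 is the first node v on the
root-to-leaf path with p <= v <= q (go left if both < v, right if both > v).
Walk from root:
  at 47: both 11 and 38 < 47, go left
  at 12: 11 <= 12 <= 38, this is the LCA
LCA = 12


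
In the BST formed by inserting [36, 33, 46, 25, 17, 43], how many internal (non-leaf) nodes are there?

Tree built from: [36, 33, 46, 25, 17, 43]
Tree (level-order array): [36, 33, 46, 25, None, 43, None, 17]
Rule: An internal node has at least one child.
Per-node child counts:
  node 36: 2 child(ren)
  node 33: 1 child(ren)
  node 25: 1 child(ren)
  node 17: 0 child(ren)
  node 46: 1 child(ren)
  node 43: 0 child(ren)
Matching nodes: [36, 33, 25, 46]
Count of internal (non-leaf) nodes: 4


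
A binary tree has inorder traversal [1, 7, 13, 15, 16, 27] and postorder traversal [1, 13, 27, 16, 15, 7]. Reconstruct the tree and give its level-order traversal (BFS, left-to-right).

Inorder:   [1, 7, 13, 15, 16, 27]
Postorder: [1, 13, 27, 16, 15, 7]
Algorithm: postorder visits root last, so walk postorder right-to-left;
each value is the root of the current inorder slice — split it at that
value, recurse on the right subtree first, then the left.
Recursive splits:
  root=7; inorder splits into left=[1], right=[13, 15, 16, 27]
  root=15; inorder splits into left=[13], right=[16, 27]
  root=16; inorder splits into left=[], right=[27]
  root=27; inorder splits into left=[], right=[]
  root=13; inorder splits into left=[], right=[]
  root=1; inorder splits into left=[], right=[]
Reconstructed level-order: [7, 1, 15, 13, 16, 27]


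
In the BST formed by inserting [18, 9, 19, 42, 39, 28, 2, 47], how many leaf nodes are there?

Tree built from: [18, 9, 19, 42, 39, 28, 2, 47]
Tree (level-order array): [18, 9, 19, 2, None, None, 42, None, None, 39, 47, 28]
Rule: A leaf has 0 children.
Per-node child counts:
  node 18: 2 child(ren)
  node 9: 1 child(ren)
  node 2: 0 child(ren)
  node 19: 1 child(ren)
  node 42: 2 child(ren)
  node 39: 1 child(ren)
  node 28: 0 child(ren)
  node 47: 0 child(ren)
Matching nodes: [2, 28, 47]
Count of leaf nodes: 3


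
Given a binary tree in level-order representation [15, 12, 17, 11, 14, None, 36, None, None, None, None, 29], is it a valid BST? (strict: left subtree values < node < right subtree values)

Level-order array: [15, 12, 17, 11, 14, None, 36, None, None, None, None, 29]
Validate using subtree bounds (lo, hi): at each node, require lo < value < hi,
then recurse left with hi=value and right with lo=value.
Preorder trace (stopping at first violation):
  at node 15 with bounds (-inf, +inf): OK
  at node 12 with bounds (-inf, 15): OK
  at node 11 with bounds (-inf, 12): OK
  at node 14 with bounds (12, 15): OK
  at node 17 with bounds (15, +inf): OK
  at node 36 with bounds (17, +inf): OK
  at node 29 with bounds (17, 36): OK
No violation found at any node.
Result: Valid BST


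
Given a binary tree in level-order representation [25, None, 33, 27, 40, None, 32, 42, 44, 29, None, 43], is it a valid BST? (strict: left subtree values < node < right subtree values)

Level-order array: [25, None, 33, 27, 40, None, 32, 42, 44, 29, None, 43]
Validate using subtree bounds (lo, hi): at each node, require lo < value < hi,
then recurse left with hi=value and right with lo=value.
Preorder trace (stopping at first violation):
  at node 25 with bounds (-inf, +inf): OK
  at node 33 with bounds (25, +inf): OK
  at node 27 with bounds (25, 33): OK
  at node 32 with bounds (27, 33): OK
  at node 29 with bounds (27, 32): OK
  at node 40 with bounds (33, +inf): OK
  at node 42 with bounds (33, 40): VIOLATION
Node 42 violates its bound: not (33 < 42 < 40).
Result: Not a valid BST


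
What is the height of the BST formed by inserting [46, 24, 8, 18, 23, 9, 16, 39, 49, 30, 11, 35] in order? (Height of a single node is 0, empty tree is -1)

Insertion order: [46, 24, 8, 18, 23, 9, 16, 39, 49, 30, 11, 35]
Tree (level-order array): [46, 24, 49, 8, 39, None, None, None, 18, 30, None, 9, 23, None, 35, None, 16, None, None, None, None, 11]
Compute height bottom-up (empty subtree = -1):
  height(11) = 1 + max(-1, -1) = 0
  height(16) = 1 + max(0, -1) = 1
  height(9) = 1 + max(-1, 1) = 2
  height(23) = 1 + max(-1, -1) = 0
  height(18) = 1 + max(2, 0) = 3
  height(8) = 1 + max(-1, 3) = 4
  height(35) = 1 + max(-1, -1) = 0
  height(30) = 1 + max(-1, 0) = 1
  height(39) = 1 + max(1, -1) = 2
  height(24) = 1 + max(4, 2) = 5
  height(49) = 1 + max(-1, -1) = 0
  height(46) = 1 + max(5, 0) = 6
Height = 6


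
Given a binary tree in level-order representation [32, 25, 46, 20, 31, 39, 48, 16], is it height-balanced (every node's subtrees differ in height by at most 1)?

Tree (level-order array): [32, 25, 46, 20, 31, 39, 48, 16]
Definition: a tree is height-balanced if, at every node, |h(left) - h(right)| <= 1 (empty subtree has height -1).
Bottom-up per-node check:
  node 16: h_left=-1, h_right=-1, diff=0 [OK], height=0
  node 20: h_left=0, h_right=-1, diff=1 [OK], height=1
  node 31: h_left=-1, h_right=-1, diff=0 [OK], height=0
  node 25: h_left=1, h_right=0, diff=1 [OK], height=2
  node 39: h_left=-1, h_right=-1, diff=0 [OK], height=0
  node 48: h_left=-1, h_right=-1, diff=0 [OK], height=0
  node 46: h_left=0, h_right=0, diff=0 [OK], height=1
  node 32: h_left=2, h_right=1, diff=1 [OK], height=3
All nodes satisfy the balance condition.
Result: Balanced


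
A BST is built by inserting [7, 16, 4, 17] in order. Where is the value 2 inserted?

Starting tree (level order): [7, 4, 16, None, None, None, 17]
Insertion path: 7 -> 4
Result: insert 2 as left child of 4
Final tree (level order): [7, 4, 16, 2, None, None, 17]


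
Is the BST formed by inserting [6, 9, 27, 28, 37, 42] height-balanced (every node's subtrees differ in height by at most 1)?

Tree (level-order array): [6, None, 9, None, 27, None, 28, None, 37, None, 42]
Definition: a tree is height-balanced if, at every node, |h(left) - h(right)| <= 1 (empty subtree has height -1).
Bottom-up per-node check:
  node 42: h_left=-1, h_right=-1, diff=0 [OK], height=0
  node 37: h_left=-1, h_right=0, diff=1 [OK], height=1
  node 28: h_left=-1, h_right=1, diff=2 [FAIL (|-1-1|=2 > 1)], height=2
  node 27: h_left=-1, h_right=2, diff=3 [FAIL (|-1-2|=3 > 1)], height=3
  node 9: h_left=-1, h_right=3, diff=4 [FAIL (|-1-3|=4 > 1)], height=4
  node 6: h_left=-1, h_right=4, diff=5 [FAIL (|-1-4|=5 > 1)], height=5
Node 28 violates the condition: |-1 - 1| = 2 > 1.
Result: Not balanced


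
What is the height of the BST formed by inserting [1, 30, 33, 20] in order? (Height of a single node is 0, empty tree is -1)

Insertion order: [1, 30, 33, 20]
Tree (level-order array): [1, None, 30, 20, 33]
Compute height bottom-up (empty subtree = -1):
  height(20) = 1 + max(-1, -1) = 0
  height(33) = 1 + max(-1, -1) = 0
  height(30) = 1 + max(0, 0) = 1
  height(1) = 1 + max(-1, 1) = 2
Height = 2


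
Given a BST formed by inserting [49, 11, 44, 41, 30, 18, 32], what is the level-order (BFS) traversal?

Tree insertion order: [49, 11, 44, 41, 30, 18, 32]
Tree (level-order array): [49, 11, None, None, 44, 41, None, 30, None, 18, 32]
BFS from the root, enqueuing left then right child of each popped node:
  queue [49] -> pop 49, enqueue [11], visited so far: [49]
  queue [11] -> pop 11, enqueue [44], visited so far: [49, 11]
  queue [44] -> pop 44, enqueue [41], visited so far: [49, 11, 44]
  queue [41] -> pop 41, enqueue [30], visited so far: [49, 11, 44, 41]
  queue [30] -> pop 30, enqueue [18, 32], visited so far: [49, 11, 44, 41, 30]
  queue [18, 32] -> pop 18, enqueue [none], visited so far: [49, 11, 44, 41, 30, 18]
  queue [32] -> pop 32, enqueue [none], visited so far: [49, 11, 44, 41, 30, 18, 32]
Result: [49, 11, 44, 41, 30, 18, 32]


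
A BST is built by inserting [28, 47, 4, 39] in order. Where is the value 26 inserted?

Starting tree (level order): [28, 4, 47, None, None, 39]
Insertion path: 28 -> 4
Result: insert 26 as right child of 4
Final tree (level order): [28, 4, 47, None, 26, 39]


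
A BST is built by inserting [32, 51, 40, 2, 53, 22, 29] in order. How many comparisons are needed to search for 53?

Search path for 53: 32 -> 51 -> 53
Found: True
Comparisons: 3


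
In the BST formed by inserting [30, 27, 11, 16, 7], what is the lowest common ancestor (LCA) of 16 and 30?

Tree insertion order: [30, 27, 11, 16, 7]
Tree (level-order array): [30, 27, None, 11, None, 7, 16]
In a BST, the LCA of p=16, q=30 is the first node v on the
root-to-leaf path with p <= v <= q (go left if both < v, right if both > v).
Walk from root:
  at 30: 16 <= 30 <= 30, this is the LCA
LCA = 30


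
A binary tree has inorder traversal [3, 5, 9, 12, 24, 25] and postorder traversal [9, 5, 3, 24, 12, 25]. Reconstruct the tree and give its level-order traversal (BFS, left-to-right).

Inorder:   [3, 5, 9, 12, 24, 25]
Postorder: [9, 5, 3, 24, 12, 25]
Algorithm: postorder visits root last, so walk postorder right-to-left;
each value is the root of the current inorder slice — split it at that
value, recurse on the right subtree first, then the left.
Recursive splits:
  root=25; inorder splits into left=[3, 5, 9, 12, 24], right=[]
  root=12; inorder splits into left=[3, 5, 9], right=[24]
  root=24; inorder splits into left=[], right=[]
  root=3; inorder splits into left=[], right=[5, 9]
  root=5; inorder splits into left=[], right=[9]
  root=9; inorder splits into left=[], right=[]
Reconstructed level-order: [25, 12, 3, 24, 5, 9]


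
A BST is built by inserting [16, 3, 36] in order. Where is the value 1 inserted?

Starting tree (level order): [16, 3, 36]
Insertion path: 16 -> 3
Result: insert 1 as left child of 3
Final tree (level order): [16, 3, 36, 1]


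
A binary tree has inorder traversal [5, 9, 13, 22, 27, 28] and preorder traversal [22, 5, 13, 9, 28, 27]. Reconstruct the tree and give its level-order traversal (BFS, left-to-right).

Inorder:  [5, 9, 13, 22, 27, 28]
Preorder: [22, 5, 13, 9, 28, 27]
Algorithm: preorder visits root first, so consume preorder in order;
for each root, split the current inorder slice at that value into
left-subtree inorder and right-subtree inorder, then recurse.
Recursive splits:
  root=22; inorder splits into left=[5, 9, 13], right=[27, 28]
  root=5; inorder splits into left=[], right=[9, 13]
  root=13; inorder splits into left=[9], right=[]
  root=9; inorder splits into left=[], right=[]
  root=28; inorder splits into left=[27], right=[]
  root=27; inorder splits into left=[], right=[]
Reconstructed level-order: [22, 5, 28, 13, 27, 9]


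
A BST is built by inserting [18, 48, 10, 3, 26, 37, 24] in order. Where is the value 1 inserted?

Starting tree (level order): [18, 10, 48, 3, None, 26, None, None, None, 24, 37]
Insertion path: 18 -> 10 -> 3
Result: insert 1 as left child of 3
Final tree (level order): [18, 10, 48, 3, None, 26, None, 1, None, 24, 37]


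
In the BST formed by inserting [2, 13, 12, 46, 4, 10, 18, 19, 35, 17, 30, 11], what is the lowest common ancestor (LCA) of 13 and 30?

Tree insertion order: [2, 13, 12, 46, 4, 10, 18, 19, 35, 17, 30, 11]
Tree (level-order array): [2, None, 13, 12, 46, 4, None, 18, None, None, 10, 17, 19, None, 11, None, None, None, 35, None, None, 30]
In a BST, the LCA of p=13, q=30 is the first node v on the
root-to-leaf path with p <= v <= q (go left if both < v, right if both > v).
Walk from root:
  at 2: both 13 and 30 > 2, go right
  at 13: 13 <= 13 <= 30, this is the LCA
LCA = 13


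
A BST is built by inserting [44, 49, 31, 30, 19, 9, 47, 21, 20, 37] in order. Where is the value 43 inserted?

Starting tree (level order): [44, 31, 49, 30, 37, 47, None, 19, None, None, None, None, None, 9, 21, None, None, 20]
Insertion path: 44 -> 31 -> 37
Result: insert 43 as right child of 37
Final tree (level order): [44, 31, 49, 30, 37, 47, None, 19, None, None, 43, None, None, 9, 21, None, None, None, None, 20]


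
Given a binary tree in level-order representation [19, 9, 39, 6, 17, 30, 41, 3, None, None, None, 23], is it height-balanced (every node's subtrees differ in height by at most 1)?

Tree (level-order array): [19, 9, 39, 6, 17, 30, 41, 3, None, None, None, 23]
Definition: a tree is height-balanced if, at every node, |h(left) - h(right)| <= 1 (empty subtree has height -1).
Bottom-up per-node check:
  node 3: h_left=-1, h_right=-1, diff=0 [OK], height=0
  node 6: h_left=0, h_right=-1, diff=1 [OK], height=1
  node 17: h_left=-1, h_right=-1, diff=0 [OK], height=0
  node 9: h_left=1, h_right=0, diff=1 [OK], height=2
  node 23: h_left=-1, h_right=-1, diff=0 [OK], height=0
  node 30: h_left=0, h_right=-1, diff=1 [OK], height=1
  node 41: h_left=-1, h_right=-1, diff=0 [OK], height=0
  node 39: h_left=1, h_right=0, diff=1 [OK], height=2
  node 19: h_left=2, h_right=2, diff=0 [OK], height=3
All nodes satisfy the balance condition.
Result: Balanced


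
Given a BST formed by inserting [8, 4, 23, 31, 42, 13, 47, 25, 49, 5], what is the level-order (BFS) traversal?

Tree insertion order: [8, 4, 23, 31, 42, 13, 47, 25, 49, 5]
Tree (level-order array): [8, 4, 23, None, 5, 13, 31, None, None, None, None, 25, 42, None, None, None, 47, None, 49]
BFS from the root, enqueuing left then right child of each popped node:
  queue [8] -> pop 8, enqueue [4, 23], visited so far: [8]
  queue [4, 23] -> pop 4, enqueue [5], visited so far: [8, 4]
  queue [23, 5] -> pop 23, enqueue [13, 31], visited so far: [8, 4, 23]
  queue [5, 13, 31] -> pop 5, enqueue [none], visited so far: [8, 4, 23, 5]
  queue [13, 31] -> pop 13, enqueue [none], visited so far: [8, 4, 23, 5, 13]
  queue [31] -> pop 31, enqueue [25, 42], visited so far: [8, 4, 23, 5, 13, 31]
  queue [25, 42] -> pop 25, enqueue [none], visited so far: [8, 4, 23, 5, 13, 31, 25]
  queue [42] -> pop 42, enqueue [47], visited so far: [8, 4, 23, 5, 13, 31, 25, 42]
  queue [47] -> pop 47, enqueue [49], visited so far: [8, 4, 23, 5, 13, 31, 25, 42, 47]
  queue [49] -> pop 49, enqueue [none], visited so far: [8, 4, 23, 5, 13, 31, 25, 42, 47, 49]
Result: [8, 4, 23, 5, 13, 31, 25, 42, 47, 49]


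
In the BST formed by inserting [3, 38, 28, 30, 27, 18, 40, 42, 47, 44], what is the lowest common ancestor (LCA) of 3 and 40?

Tree insertion order: [3, 38, 28, 30, 27, 18, 40, 42, 47, 44]
Tree (level-order array): [3, None, 38, 28, 40, 27, 30, None, 42, 18, None, None, None, None, 47, None, None, 44]
In a BST, the LCA of p=3, q=40 is the first node v on the
root-to-leaf path with p <= v <= q (go left if both < v, right if both > v).
Walk from root:
  at 3: 3 <= 3 <= 40, this is the LCA
LCA = 3


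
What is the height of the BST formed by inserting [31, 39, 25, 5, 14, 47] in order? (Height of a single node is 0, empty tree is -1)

Insertion order: [31, 39, 25, 5, 14, 47]
Tree (level-order array): [31, 25, 39, 5, None, None, 47, None, 14]
Compute height bottom-up (empty subtree = -1):
  height(14) = 1 + max(-1, -1) = 0
  height(5) = 1 + max(-1, 0) = 1
  height(25) = 1 + max(1, -1) = 2
  height(47) = 1 + max(-1, -1) = 0
  height(39) = 1 + max(-1, 0) = 1
  height(31) = 1 + max(2, 1) = 3
Height = 3


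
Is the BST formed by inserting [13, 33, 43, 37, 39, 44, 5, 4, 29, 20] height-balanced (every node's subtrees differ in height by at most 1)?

Tree (level-order array): [13, 5, 33, 4, None, 29, 43, None, None, 20, None, 37, 44, None, None, None, 39]
Definition: a tree is height-balanced if, at every node, |h(left) - h(right)| <= 1 (empty subtree has height -1).
Bottom-up per-node check:
  node 4: h_left=-1, h_right=-1, diff=0 [OK], height=0
  node 5: h_left=0, h_right=-1, diff=1 [OK], height=1
  node 20: h_left=-1, h_right=-1, diff=0 [OK], height=0
  node 29: h_left=0, h_right=-1, diff=1 [OK], height=1
  node 39: h_left=-1, h_right=-1, diff=0 [OK], height=0
  node 37: h_left=-1, h_right=0, diff=1 [OK], height=1
  node 44: h_left=-1, h_right=-1, diff=0 [OK], height=0
  node 43: h_left=1, h_right=0, diff=1 [OK], height=2
  node 33: h_left=1, h_right=2, diff=1 [OK], height=3
  node 13: h_left=1, h_right=3, diff=2 [FAIL (|1-3|=2 > 1)], height=4
Node 13 violates the condition: |1 - 3| = 2 > 1.
Result: Not balanced


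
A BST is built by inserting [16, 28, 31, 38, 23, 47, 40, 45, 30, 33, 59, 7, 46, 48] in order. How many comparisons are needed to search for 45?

Search path for 45: 16 -> 28 -> 31 -> 38 -> 47 -> 40 -> 45
Found: True
Comparisons: 7


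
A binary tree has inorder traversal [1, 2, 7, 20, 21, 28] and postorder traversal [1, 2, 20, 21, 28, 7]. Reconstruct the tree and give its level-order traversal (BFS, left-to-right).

Inorder:   [1, 2, 7, 20, 21, 28]
Postorder: [1, 2, 20, 21, 28, 7]
Algorithm: postorder visits root last, so walk postorder right-to-left;
each value is the root of the current inorder slice — split it at that
value, recurse on the right subtree first, then the left.
Recursive splits:
  root=7; inorder splits into left=[1, 2], right=[20, 21, 28]
  root=28; inorder splits into left=[20, 21], right=[]
  root=21; inorder splits into left=[20], right=[]
  root=20; inorder splits into left=[], right=[]
  root=2; inorder splits into left=[1], right=[]
  root=1; inorder splits into left=[], right=[]
Reconstructed level-order: [7, 2, 28, 1, 21, 20]


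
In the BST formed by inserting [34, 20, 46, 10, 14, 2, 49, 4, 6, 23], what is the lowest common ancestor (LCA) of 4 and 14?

Tree insertion order: [34, 20, 46, 10, 14, 2, 49, 4, 6, 23]
Tree (level-order array): [34, 20, 46, 10, 23, None, 49, 2, 14, None, None, None, None, None, 4, None, None, None, 6]
In a BST, the LCA of p=4, q=14 is the first node v on the
root-to-leaf path with p <= v <= q (go left if both < v, right if both > v).
Walk from root:
  at 34: both 4 and 14 < 34, go left
  at 20: both 4 and 14 < 20, go left
  at 10: 4 <= 10 <= 14, this is the LCA
LCA = 10


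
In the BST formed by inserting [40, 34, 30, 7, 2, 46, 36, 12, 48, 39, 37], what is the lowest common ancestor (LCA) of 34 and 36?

Tree insertion order: [40, 34, 30, 7, 2, 46, 36, 12, 48, 39, 37]
Tree (level-order array): [40, 34, 46, 30, 36, None, 48, 7, None, None, 39, None, None, 2, 12, 37]
In a BST, the LCA of p=34, q=36 is the first node v on the
root-to-leaf path with p <= v <= q (go left if both < v, right if both > v).
Walk from root:
  at 40: both 34 and 36 < 40, go left
  at 34: 34 <= 34 <= 36, this is the LCA
LCA = 34


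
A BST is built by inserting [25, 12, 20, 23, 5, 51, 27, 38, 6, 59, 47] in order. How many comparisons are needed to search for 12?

Search path for 12: 25 -> 12
Found: True
Comparisons: 2


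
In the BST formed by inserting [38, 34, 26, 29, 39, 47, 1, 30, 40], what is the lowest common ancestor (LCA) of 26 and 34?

Tree insertion order: [38, 34, 26, 29, 39, 47, 1, 30, 40]
Tree (level-order array): [38, 34, 39, 26, None, None, 47, 1, 29, 40, None, None, None, None, 30]
In a BST, the LCA of p=26, q=34 is the first node v on the
root-to-leaf path with p <= v <= q (go left if both < v, right if both > v).
Walk from root:
  at 38: both 26 and 34 < 38, go left
  at 34: 26 <= 34 <= 34, this is the LCA
LCA = 34


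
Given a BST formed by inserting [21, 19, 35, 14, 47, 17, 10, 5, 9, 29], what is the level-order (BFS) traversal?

Tree insertion order: [21, 19, 35, 14, 47, 17, 10, 5, 9, 29]
Tree (level-order array): [21, 19, 35, 14, None, 29, 47, 10, 17, None, None, None, None, 5, None, None, None, None, 9]
BFS from the root, enqueuing left then right child of each popped node:
  queue [21] -> pop 21, enqueue [19, 35], visited so far: [21]
  queue [19, 35] -> pop 19, enqueue [14], visited so far: [21, 19]
  queue [35, 14] -> pop 35, enqueue [29, 47], visited so far: [21, 19, 35]
  queue [14, 29, 47] -> pop 14, enqueue [10, 17], visited so far: [21, 19, 35, 14]
  queue [29, 47, 10, 17] -> pop 29, enqueue [none], visited so far: [21, 19, 35, 14, 29]
  queue [47, 10, 17] -> pop 47, enqueue [none], visited so far: [21, 19, 35, 14, 29, 47]
  queue [10, 17] -> pop 10, enqueue [5], visited so far: [21, 19, 35, 14, 29, 47, 10]
  queue [17, 5] -> pop 17, enqueue [none], visited so far: [21, 19, 35, 14, 29, 47, 10, 17]
  queue [5] -> pop 5, enqueue [9], visited so far: [21, 19, 35, 14, 29, 47, 10, 17, 5]
  queue [9] -> pop 9, enqueue [none], visited so far: [21, 19, 35, 14, 29, 47, 10, 17, 5, 9]
Result: [21, 19, 35, 14, 29, 47, 10, 17, 5, 9]


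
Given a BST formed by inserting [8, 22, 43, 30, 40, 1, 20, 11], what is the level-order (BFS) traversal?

Tree insertion order: [8, 22, 43, 30, 40, 1, 20, 11]
Tree (level-order array): [8, 1, 22, None, None, 20, 43, 11, None, 30, None, None, None, None, 40]
BFS from the root, enqueuing left then right child of each popped node:
  queue [8] -> pop 8, enqueue [1, 22], visited so far: [8]
  queue [1, 22] -> pop 1, enqueue [none], visited so far: [8, 1]
  queue [22] -> pop 22, enqueue [20, 43], visited so far: [8, 1, 22]
  queue [20, 43] -> pop 20, enqueue [11], visited so far: [8, 1, 22, 20]
  queue [43, 11] -> pop 43, enqueue [30], visited so far: [8, 1, 22, 20, 43]
  queue [11, 30] -> pop 11, enqueue [none], visited so far: [8, 1, 22, 20, 43, 11]
  queue [30] -> pop 30, enqueue [40], visited so far: [8, 1, 22, 20, 43, 11, 30]
  queue [40] -> pop 40, enqueue [none], visited so far: [8, 1, 22, 20, 43, 11, 30, 40]
Result: [8, 1, 22, 20, 43, 11, 30, 40]


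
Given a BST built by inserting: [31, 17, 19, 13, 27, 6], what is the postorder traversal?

Tree insertion order: [31, 17, 19, 13, 27, 6]
Tree (level-order array): [31, 17, None, 13, 19, 6, None, None, 27]
Postorder traversal: [6, 13, 27, 19, 17, 31]


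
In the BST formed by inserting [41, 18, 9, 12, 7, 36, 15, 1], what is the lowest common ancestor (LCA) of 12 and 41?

Tree insertion order: [41, 18, 9, 12, 7, 36, 15, 1]
Tree (level-order array): [41, 18, None, 9, 36, 7, 12, None, None, 1, None, None, 15]
In a BST, the LCA of p=12, q=41 is the first node v on the
root-to-leaf path with p <= v <= q (go left if both < v, right if both > v).
Walk from root:
  at 41: 12 <= 41 <= 41, this is the LCA
LCA = 41


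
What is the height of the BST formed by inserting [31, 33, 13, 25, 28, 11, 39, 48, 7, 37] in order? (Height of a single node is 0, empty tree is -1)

Insertion order: [31, 33, 13, 25, 28, 11, 39, 48, 7, 37]
Tree (level-order array): [31, 13, 33, 11, 25, None, 39, 7, None, None, 28, 37, 48]
Compute height bottom-up (empty subtree = -1):
  height(7) = 1 + max(-1, -1) = 0
  height(11) = 1 + max(0, -1) = 1
  height(28) = 1 + max(-1, -1) = 0
  height(25) = 1 + max(-1, 0) = 1
  height(13) = 1 + max(1, 1) = 2
  height(37) = 1 + max(-1, -1) = 0
  height(48) = 1 + max(-1, -1) = 0
  height(39) = 1 + max(0, 0) = 1
  height(33) = 1 + max(-1, 1) = 2
  height(31) = 1 + max(2, 2) = 3
Height = 3


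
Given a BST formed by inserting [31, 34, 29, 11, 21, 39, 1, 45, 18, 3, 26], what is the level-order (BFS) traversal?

Tree insertion order: [31, 34, 29, 11, 21, 39, 1, 45, 18, 3, 26]
Tree (level-order array): [31, 29, 34, 11, None, None, 39, 1, 21, None, 45, None, 3, 18, 26]
BFS from the root, enqueuing left then right child of each popped node:
  queue [31] -> pop 31, enqueue [29, 34], visited so far: [31]
  queue [29, 34] -> pop 29, enqueue [11], visited so far: [31, 29]
  queue [34, 11] -> pop 34, enqueue [39], visited so far: [31, 29, 34]
  queue [11, 39] -> pop 11, enqueue [1, 21], visited so far: [31, 29, 34, 11]
  queue [39, 1, 21] -> pop 39, enqueue [45], visited so far: [31, 29, 34, 11, 39]
  queue [1, 21, 45] -> pop 1, enqueue [3], visited so far: [31, 29, 34, 11, 39, 1]
  queue [21, 45, 3] -> pop 21, enqueue [18, 26], visited so far: [31, 29, 34, 11, 39, 1, 21]
  queue [45, 3, 18, 26] -> pop 45, enqueue [none], visited so far: [31, 29, 34, 11, 39, 1, 21, 45]
  queue [3, 18, 26] -> pop 3, enqueue [none], visited so far: [31, 29, 34, 11, 39, 1, 21, 45, 3]
  queue [18, 26] -> pop 18, enqueue [none], visited so far: [31, 29, 34, 11, 39, 1, 21, 45, 3, 18]
  queue [26] -> pop 26, enqueue [none], visited so far: [31, 29, 34, 11, 39, 1, 21, 45, 3, 18, 26]
Result: [31, 29, 34, 11, 39, 1, 21, 45, 3, 18, 26]
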